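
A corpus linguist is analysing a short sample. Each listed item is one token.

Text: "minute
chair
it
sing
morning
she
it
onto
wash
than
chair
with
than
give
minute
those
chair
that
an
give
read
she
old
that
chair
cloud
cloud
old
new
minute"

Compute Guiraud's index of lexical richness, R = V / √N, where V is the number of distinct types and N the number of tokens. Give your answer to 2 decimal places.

N = 30, V = 18.
√N = 5.477226
R = 18 / 5.477226 = 3.29

3.29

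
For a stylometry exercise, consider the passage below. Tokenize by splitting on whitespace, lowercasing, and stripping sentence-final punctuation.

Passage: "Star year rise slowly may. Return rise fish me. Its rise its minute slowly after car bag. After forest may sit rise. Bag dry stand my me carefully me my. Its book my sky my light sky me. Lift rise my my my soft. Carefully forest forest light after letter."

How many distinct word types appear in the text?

25

Distinct types: {after, bag, book, car, carefully, dry, fish, forest, its, letter, lift, light, may, me, minute, my, return, rise, sit, sky, slowly, soft, stand, star, year}
V = 25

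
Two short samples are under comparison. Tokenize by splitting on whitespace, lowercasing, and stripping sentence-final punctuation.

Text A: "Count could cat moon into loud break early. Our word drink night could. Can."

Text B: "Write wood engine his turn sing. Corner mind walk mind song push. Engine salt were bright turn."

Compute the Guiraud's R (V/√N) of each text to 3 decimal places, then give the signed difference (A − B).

0.079

A: V=13, N=14, R=3.474
B: V=14, N=17, R=3.395
Difference = 3.474 − 3.395 = 0.079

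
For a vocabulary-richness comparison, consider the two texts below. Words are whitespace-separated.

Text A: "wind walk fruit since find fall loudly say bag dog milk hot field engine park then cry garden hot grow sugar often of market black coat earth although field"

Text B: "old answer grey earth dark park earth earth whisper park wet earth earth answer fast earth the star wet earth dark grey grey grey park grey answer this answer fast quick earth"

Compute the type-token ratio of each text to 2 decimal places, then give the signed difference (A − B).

0.52

TTR(A) = 27/29 = 0.93
TTR(B) = 13/32 = 0.41
Difference = 0.93 − 0.41 = 0.52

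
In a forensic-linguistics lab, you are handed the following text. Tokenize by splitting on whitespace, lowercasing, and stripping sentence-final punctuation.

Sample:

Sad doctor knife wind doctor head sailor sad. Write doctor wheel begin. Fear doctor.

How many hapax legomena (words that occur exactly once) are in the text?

8

Frequencies: doctor:4, sad:2, knife:1, wind:1, head:1, sailor:1, write:1, wheel:1, begin:1, fear:1
Hapax (freq=1): begin, fear, head, knife, sailor, wheel, wind, write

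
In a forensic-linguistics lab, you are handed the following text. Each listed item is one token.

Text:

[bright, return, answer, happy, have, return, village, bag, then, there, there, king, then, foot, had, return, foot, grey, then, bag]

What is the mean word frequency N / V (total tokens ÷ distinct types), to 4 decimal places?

1.5385

N = 20 tokens, V = 13 types.
Mean frequency = N / V = 20 / 13 = 1.5385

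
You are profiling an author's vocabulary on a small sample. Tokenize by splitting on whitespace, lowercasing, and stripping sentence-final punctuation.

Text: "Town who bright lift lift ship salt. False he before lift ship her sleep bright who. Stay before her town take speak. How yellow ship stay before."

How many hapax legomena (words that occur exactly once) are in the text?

Frequencies: lift:3, ship:3, before:3, town:2, who:2, bright:2, her:2, stay:2, salt:1, false:1, he:1, sleep:1, take:1, speak:1, how:1, yellow:1
Hapax (freq=1): false, he, how, salt, sleep, speak, take, yellow

8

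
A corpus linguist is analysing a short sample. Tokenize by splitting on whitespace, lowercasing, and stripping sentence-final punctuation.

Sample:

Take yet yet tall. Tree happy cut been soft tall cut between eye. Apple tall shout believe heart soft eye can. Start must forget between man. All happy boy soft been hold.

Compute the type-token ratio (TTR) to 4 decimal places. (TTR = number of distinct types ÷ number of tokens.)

0.6875

N = 32 tokens, V = 22 types.
TTR = V / N = 22 / 32 = 0.6875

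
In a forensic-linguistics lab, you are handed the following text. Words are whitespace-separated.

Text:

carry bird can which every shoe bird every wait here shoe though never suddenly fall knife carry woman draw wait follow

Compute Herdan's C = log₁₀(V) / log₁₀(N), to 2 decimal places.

N = 21, V = 16.
log₁₀(V) = 1.204120, log₁₀(N) = 1.322219
C = 1.204120 / 1.322219 = 0.91

0.91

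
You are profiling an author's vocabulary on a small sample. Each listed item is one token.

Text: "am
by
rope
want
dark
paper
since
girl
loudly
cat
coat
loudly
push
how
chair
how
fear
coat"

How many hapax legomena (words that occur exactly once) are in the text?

Frequencies: loudly:2, coat:2, how:2, am:1, by:1, rope:1, want:1, dark:1, paper:1, since:1, girl:1, cat:1, push:1, chair:1, fear:1
Hapax (freq=1): am, by, cat, chair, dark, fear, girl, paper, push, rope, since, want

12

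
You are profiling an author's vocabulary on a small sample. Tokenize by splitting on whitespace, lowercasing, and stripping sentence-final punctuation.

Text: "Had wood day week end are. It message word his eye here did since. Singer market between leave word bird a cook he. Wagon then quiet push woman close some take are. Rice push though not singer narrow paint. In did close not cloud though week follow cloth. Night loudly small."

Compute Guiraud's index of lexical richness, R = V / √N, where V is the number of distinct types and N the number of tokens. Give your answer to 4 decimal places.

5.8812

N = 51, V = 42.
√N = 7.141428
R = 42 / 7.141428 = 5.8812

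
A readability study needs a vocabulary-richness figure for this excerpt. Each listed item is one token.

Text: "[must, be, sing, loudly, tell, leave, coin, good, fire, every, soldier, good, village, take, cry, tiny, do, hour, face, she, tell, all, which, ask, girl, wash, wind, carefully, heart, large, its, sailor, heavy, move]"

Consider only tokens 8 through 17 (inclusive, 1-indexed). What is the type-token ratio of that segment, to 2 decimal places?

Segment tokens 8–17: good, fire, every, soldier, good, village, take, cry, tiny, do
Segment N = 10, segment V = 9.
TTR = 9 / 10 = 0.90

0.90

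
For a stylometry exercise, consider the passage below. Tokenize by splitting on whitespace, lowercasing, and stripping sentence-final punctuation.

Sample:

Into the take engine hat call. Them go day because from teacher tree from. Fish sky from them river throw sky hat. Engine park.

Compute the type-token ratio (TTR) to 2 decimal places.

0.75

N = 24 tokens, V = 18 types.
TTR = V / N = 18 / 24 = 0.75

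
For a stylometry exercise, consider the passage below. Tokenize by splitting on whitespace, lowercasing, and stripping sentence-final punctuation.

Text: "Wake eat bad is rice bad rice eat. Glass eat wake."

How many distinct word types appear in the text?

6

Distinct types: {bad, eat, glass, is, rice, wake}
V = 6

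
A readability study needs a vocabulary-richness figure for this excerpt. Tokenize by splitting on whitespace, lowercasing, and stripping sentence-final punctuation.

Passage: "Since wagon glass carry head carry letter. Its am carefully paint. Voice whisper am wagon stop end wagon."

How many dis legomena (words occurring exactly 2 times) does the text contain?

2

Frequencies: wagon:3, carry:2, am:2, since:1, glass:1, head:1, letter:1, its:1, carefully:1, paint:1, voice:1, whisper:1, stop:1, end:1
Words with frequency 2: am, carry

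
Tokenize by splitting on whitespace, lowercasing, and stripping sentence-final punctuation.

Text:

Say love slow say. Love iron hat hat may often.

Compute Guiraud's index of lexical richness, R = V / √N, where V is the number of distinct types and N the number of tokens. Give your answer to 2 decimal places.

2.21

N = 10, V = 7.
√N = 3.162278
R = 7 / 3.162278 = 2.21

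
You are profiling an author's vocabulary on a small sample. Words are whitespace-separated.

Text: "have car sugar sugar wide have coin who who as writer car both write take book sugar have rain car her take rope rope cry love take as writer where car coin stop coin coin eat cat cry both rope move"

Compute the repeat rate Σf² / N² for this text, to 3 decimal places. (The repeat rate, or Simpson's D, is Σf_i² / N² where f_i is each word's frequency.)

Frequencies: car:4, coin:4, have:3, sugar:3, take:3, rope:3, who:2, as:2, writer:2, both:2, cry:2, wide:1, write:1, book:1, rain:1, her:1, love:1, where:1, stop:1, eat:1, … (2 more, each freq 1)
Σf² = 99; N² = 1681
Repeat rate = 99 / 1681 = 0.059

0.059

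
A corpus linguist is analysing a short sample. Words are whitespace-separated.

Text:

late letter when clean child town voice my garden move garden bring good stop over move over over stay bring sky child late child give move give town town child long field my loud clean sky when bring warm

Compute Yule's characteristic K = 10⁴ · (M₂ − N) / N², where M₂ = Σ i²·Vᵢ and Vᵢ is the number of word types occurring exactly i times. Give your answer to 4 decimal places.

Frequencies: child:4, town:3, move:3, bring:3, over:3, late:2, when:2, clean:2, my:2, garden:2, sky:2, give:2, letter:1, voice:1, good:1, stop:1, stay:1, long:1, field:1, loud:1, … (1 more, each freq 1)
N = 39. Frequency spectrum: V_1=9, V_2=7, V_3=4, V_4=1
M₂ = 1²·9 + 2²·7 + 3²·4 + 4²·1 = 89
K = 10000 × (89 − 39) / 39² = 328.7311

328.7311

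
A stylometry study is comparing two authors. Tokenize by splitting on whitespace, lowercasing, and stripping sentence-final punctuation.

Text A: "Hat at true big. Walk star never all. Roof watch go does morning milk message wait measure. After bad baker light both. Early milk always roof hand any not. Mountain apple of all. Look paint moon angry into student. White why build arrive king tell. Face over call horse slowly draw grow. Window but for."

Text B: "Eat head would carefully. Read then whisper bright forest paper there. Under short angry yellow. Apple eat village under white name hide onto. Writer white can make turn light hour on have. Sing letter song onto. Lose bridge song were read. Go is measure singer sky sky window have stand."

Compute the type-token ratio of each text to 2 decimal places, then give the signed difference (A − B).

TTR(A) = 52/55 = 0.95
TTR(B) = 42/50 = 0.84
Difference = 0.95 − 0.84 = 0.11

0.11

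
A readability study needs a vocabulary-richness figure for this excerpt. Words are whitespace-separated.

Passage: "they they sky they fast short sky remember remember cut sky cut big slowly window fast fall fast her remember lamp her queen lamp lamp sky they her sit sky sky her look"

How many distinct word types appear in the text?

Distinct types: {big, cut, fall, fast, her, lamp, look, queen, remember, short, sit, sky, slowly, they, window}
V = 15

15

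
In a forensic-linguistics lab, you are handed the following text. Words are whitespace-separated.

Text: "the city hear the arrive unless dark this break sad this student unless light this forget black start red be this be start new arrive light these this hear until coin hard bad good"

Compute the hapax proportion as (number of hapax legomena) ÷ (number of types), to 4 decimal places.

0.6522

Frequencies: this:5, the:2, hear:2, arrive:2, unless:2, light:2, start:2, be:2, city:1, dark:1, break:1, sad:1, student:1, forget:1, black:1, red:1, new:1, these:1, until:1, coin:1, … (3 more, each freq 1)
Hapax count = 15; type count = 23.
Ratio = 15 / 23 = 0.6522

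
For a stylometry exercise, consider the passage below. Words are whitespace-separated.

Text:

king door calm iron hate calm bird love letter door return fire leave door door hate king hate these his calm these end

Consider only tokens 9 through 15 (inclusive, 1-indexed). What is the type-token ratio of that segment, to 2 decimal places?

0.71

Segment tokens 9–15: letter, door, return, fire, leave, door, door
Segment N = 7, segment V = 5.
TTR = 5 / 7 = 0.71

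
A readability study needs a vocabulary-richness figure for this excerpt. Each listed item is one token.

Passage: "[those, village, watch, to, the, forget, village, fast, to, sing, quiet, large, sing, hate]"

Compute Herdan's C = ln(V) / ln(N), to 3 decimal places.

N = 14, V = 11.
ln(V) = 2.397895, ln(N) = 2.639057
C = 2.397895 / 2.639057 = 0.909

0.909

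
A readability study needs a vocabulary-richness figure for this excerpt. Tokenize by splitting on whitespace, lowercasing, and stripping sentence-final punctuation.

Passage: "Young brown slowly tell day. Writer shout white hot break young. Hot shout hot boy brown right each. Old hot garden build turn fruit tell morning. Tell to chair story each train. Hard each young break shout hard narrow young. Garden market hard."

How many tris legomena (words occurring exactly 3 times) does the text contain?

4

Frequencies: young:4, hot:4, tell:3, shout:3, each:3, hard:3, brown:2, break:2, garden:2, slowly:1, day:1, writer:1, white:1, boy:1, right:1, old:1, build:1, turn:1, fruit:1, morning:1, … (6 more, each freq 1)
Words with frequency 3: each, hard, shout, tell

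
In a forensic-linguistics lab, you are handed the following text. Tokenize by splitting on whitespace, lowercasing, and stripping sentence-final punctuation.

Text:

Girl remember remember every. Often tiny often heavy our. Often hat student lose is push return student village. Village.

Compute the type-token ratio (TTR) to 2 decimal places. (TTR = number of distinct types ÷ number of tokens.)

N = 19 tokens, V = 14 types.
TTR = V / N = 14 / 19 = 0.74

0.74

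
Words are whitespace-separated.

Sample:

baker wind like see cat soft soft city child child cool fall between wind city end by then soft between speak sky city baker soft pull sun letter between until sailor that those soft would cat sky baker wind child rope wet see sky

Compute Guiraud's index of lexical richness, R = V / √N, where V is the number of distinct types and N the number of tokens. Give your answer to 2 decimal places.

N = 44, V = 26.
√N = 6.633250
R = 26 / 6.633250 = 3.92

3.92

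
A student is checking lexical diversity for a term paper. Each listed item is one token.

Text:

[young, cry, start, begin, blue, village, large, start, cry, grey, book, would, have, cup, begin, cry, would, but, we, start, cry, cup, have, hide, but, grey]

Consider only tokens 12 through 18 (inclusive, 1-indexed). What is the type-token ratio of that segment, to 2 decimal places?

0.86

Segment tokens 12–18: would, have, cup, begin, cry, would, but
Segment N = 7, segment V = 6.
TTR = 6 / 7 = 0.86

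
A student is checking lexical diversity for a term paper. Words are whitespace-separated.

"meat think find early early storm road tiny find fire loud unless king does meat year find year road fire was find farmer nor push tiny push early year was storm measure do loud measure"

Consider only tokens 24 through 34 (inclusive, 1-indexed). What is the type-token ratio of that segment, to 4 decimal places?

0.9091

Segment tokens 24–34: nor, push, tiny, push, early, year, was, storm, measure, do, loud
Segment N = 11, segment V = 10.
TTR = 10 / 11 = 0.9091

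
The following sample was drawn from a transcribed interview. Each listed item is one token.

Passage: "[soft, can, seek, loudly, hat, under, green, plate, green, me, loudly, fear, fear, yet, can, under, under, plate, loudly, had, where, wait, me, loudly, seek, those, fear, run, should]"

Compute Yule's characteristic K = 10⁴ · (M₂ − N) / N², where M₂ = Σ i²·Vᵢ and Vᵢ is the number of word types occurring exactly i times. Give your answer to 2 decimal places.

Frequencies: loudly:4, under:3, fear:3, can:2, seek:2, green:2, plate:2, me:2, soft:1, hat:1, yet:1, had:1, where:1, wait:1, those:1, run:1, should:1
N = 29. Frequency spectrum: V_1=9, V_2=5, V_3=2, V_4=1
M₂ = 1²·9 + 2²·5 + 3²·2 + 4²·1 = 63
K = 10000 × (63 − 29) / 29² = 404.28

404.28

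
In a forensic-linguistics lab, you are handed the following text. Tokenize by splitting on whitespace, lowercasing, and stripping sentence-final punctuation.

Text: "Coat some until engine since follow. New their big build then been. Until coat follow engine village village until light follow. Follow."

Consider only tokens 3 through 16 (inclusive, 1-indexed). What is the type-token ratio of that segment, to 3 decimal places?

Segment tokens 3–16: until, engine, since, follow, new, their, big, build, then, been, until, coat, follow, engine
Segment N = 14, segment V = 11.
TTR = 11 / 14 = 0.786

0.786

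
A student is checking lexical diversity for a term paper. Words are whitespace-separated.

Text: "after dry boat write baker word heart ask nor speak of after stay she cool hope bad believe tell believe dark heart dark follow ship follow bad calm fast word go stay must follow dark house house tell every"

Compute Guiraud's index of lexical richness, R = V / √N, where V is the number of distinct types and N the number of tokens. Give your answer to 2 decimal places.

N = 39, V = 27.
√N = 6.244998
R = 27 / 6.244998 = 4.32

4.32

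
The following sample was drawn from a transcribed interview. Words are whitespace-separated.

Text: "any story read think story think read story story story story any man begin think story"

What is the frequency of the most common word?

7

Frequencies: story:7, think:3, any:2, read:2, man:1, begin:1
Most common: 'story' with frequency 7.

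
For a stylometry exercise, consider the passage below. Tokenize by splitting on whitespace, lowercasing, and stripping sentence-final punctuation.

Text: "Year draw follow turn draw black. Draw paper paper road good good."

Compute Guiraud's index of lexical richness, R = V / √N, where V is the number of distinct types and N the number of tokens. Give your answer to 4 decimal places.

2.3094

N = 12, V = 8.
√N = 3.464102
R = 8 / 3.464102 = 2.3094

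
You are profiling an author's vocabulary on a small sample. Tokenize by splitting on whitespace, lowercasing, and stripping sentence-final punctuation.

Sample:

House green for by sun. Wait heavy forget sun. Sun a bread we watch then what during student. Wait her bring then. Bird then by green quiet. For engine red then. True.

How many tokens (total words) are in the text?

32

Tokens: house, green, for, by, sun, wait, heavy, forget, sun, sun, a, bread, we, watch, then, what, during, student, wait, her, bring, then, bird, then, by, green, quiet, for, engine, red, then, true
N = 32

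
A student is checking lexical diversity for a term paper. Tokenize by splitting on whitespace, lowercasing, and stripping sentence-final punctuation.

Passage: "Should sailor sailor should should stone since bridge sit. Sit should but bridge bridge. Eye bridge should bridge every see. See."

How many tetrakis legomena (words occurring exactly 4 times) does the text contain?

Frequencies: should:5, bridge:5, sailor:2, sit:2, see:2, stone:1, since:1, but:1, eye:1, every:1
Words with frequency 4: (none)

0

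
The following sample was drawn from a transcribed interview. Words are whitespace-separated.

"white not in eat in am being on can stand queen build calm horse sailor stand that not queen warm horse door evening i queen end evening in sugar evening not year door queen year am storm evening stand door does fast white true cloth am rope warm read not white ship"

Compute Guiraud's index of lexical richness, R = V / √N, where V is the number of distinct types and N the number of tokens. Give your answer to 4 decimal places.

4.1603

N = 52, V = 30.
√N = 7.211103
R = 30 / 7.211103 = 4.1603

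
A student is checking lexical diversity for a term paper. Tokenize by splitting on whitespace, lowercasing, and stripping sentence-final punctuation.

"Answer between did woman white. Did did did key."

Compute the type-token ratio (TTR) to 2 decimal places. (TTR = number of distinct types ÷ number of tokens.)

0.67

N = 9 tokens, V = 6 types.
TTR = V / N = 6 / 9 = 0.67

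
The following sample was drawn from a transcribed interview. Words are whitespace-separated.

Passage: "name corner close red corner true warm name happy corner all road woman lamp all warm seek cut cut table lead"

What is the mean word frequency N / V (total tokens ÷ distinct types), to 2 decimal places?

1.40

N = 21 tokens, V = 15 types.
Mean frequency = N / V = 21 / 15 = 1.40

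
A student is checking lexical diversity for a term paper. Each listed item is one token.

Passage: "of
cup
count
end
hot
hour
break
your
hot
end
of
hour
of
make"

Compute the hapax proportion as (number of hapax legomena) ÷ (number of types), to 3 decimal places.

0.556

Frequencies: of:3, end:2, hot:2, hour:2, cup:1, count:1, break:1, your:1, make:1
Hapax count = 5; type count = 9.
Ratio = 5 / 9 = 0.556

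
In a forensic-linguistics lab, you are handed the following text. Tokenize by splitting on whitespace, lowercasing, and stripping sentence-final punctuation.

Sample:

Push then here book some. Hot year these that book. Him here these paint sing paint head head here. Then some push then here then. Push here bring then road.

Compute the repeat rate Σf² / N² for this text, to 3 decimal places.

0.096

Frequencies: then:5, here:5, push:3, book:2, some:2, these:2, paint:2, head:2, hot:1, year:1, that:1, him:1, sing:1, bring:1, road:1
Σf² = 86; N² = 900
Repeat rate = 86 / 900 = 0.096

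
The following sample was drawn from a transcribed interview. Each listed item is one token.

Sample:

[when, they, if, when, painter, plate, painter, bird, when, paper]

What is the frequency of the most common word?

3

Frequencies: when:3, painter:2, they:1, if:1, plate:1, bird:1, paper:1
Most common: 'when' with frequency 3.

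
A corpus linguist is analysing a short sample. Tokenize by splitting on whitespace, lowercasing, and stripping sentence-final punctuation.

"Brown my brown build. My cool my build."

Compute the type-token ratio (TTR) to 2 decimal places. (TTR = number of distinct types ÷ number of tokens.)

N = 8 tokens, V = 4 types.
TTR = V / N = 4 / 8 = 0.50

0.50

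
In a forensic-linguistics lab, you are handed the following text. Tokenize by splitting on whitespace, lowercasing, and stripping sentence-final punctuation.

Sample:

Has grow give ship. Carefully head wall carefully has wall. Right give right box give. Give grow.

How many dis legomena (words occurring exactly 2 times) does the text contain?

5

Frequencies: give:4, has:2, grow:2, carefully:2, wall:2, right:2, ship:1, head:1, box:1
Words with frequency 2: carefully, grow, has, right, wall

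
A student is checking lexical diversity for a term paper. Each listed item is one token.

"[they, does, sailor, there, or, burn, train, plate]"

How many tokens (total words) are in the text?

8

Tokens: they, does, sailor, there, or, burn, train, plate
N = 8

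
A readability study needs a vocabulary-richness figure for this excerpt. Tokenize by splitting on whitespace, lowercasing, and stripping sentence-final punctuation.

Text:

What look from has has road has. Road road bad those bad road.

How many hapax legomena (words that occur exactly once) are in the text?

Frequencies: road:4, has:3, bad:2, what:1, look:1, from:1, those:1
Hapax (freq=1): from, look, those, what

4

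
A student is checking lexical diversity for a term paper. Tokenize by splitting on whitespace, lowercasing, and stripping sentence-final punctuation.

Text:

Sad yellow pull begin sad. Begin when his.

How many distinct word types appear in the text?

6

Distinct types: {begin, his, pull, sad, when, yellow}
V = 6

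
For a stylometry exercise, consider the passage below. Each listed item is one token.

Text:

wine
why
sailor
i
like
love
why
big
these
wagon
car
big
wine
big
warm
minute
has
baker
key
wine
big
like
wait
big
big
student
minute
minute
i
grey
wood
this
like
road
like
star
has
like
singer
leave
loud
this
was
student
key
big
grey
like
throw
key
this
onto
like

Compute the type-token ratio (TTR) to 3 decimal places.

0.528

N = 53 tokens, V = 28 types.
TTR = V / N = 28 / 53 = 0.528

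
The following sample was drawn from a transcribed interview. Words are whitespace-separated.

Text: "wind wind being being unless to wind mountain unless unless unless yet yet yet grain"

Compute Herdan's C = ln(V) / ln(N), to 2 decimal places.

N = 15, V = 7.
ln(V) = 1.945910, ln(N) = 2.708050
C = 1.945910 / 2.708050 = 0.72

0.72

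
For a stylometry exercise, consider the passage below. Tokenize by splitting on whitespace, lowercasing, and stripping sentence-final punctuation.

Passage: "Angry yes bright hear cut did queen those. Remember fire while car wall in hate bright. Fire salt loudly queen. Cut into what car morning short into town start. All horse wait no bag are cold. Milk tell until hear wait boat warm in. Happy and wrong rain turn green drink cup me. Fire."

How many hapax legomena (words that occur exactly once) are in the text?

Frequencies: fire:3, bright:2, hear:2, cut:2, queen:2, car:2, in:2, into:2, wait:2, angry:1, yes:1, did:1, those:1, remember:1, while:1, wall:1, hate:1, salt:1, loudly:1, what:1, … (24 more, each freq 1)
Hapax (freq=1): all, and, angry, are, bag, boat, cold, cup, did, drink, green, happy, hate, horse, loudly, me, milk, morning, no, rain, remember, salt, short, start, tell, those, town, turn, until, wall, warm, what, while, wrong, yes

35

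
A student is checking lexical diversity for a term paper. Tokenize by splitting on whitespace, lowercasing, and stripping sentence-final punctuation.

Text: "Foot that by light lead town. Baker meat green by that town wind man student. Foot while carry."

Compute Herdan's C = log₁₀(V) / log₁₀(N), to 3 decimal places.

N = 18, V = 14.
log₁₀(V) = 1.146128, log₁₀(N) = 1.255273
C = 1.146128 / 1.255273 = 0.913

0.913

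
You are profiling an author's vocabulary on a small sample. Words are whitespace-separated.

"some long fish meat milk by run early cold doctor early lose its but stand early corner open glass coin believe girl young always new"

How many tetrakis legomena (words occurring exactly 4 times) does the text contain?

0

Frequencies: early:3, some:1, long:1, fish:1, meat:1, milk:1, by:1, run:1, cold:1, doctor:1, lose:1, its:1, but:1, stand:1, corner:1, open:1, glass:1, coin:1, believe:1, girl:1, … (3 more, each freq 1)
Words with frequency 4: (none)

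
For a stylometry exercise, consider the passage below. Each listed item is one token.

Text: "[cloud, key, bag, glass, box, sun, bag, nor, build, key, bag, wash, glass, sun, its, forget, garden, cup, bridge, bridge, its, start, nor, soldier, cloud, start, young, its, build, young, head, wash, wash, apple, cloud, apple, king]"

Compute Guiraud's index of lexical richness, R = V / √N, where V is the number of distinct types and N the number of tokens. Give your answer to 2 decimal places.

3.29

N = 37, V = 20.
√N = 6.082763
R = 20 / 6.082763 = 3.29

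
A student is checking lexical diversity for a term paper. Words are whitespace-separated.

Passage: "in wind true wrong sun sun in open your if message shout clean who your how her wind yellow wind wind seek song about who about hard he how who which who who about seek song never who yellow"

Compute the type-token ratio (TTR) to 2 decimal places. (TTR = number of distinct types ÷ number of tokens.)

N = 39 tokens, V = 22 types.
TTR = V / N = 22 / 39 = 0.56

0.56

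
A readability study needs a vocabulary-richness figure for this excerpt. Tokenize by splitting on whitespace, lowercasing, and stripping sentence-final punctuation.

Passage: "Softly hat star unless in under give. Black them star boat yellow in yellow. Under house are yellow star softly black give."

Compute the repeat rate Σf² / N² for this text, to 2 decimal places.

0.09

Frequencies: star:3, yellow:3, softly:2, in:2, under:2, give:2, black:2, hat:1, unless:1, them:1, boat:1, house:1, are:1
Σf² = 44; N² = 484
Repeat rate = 44 / 484 = 0.09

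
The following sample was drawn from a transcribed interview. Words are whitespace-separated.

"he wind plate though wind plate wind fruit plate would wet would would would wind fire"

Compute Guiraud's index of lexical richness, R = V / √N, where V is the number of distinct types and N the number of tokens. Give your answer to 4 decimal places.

N = 16, V = 8.
√N = 4.000000
R = 8 / 4.000000 = 2.0000

2.0000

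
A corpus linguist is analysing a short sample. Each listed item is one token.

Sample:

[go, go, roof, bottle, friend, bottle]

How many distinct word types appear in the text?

4

Distinct types: {bottle, friend, go, roof}
V = 4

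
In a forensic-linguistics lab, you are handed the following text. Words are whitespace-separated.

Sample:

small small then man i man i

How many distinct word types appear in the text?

4

Distinct types: {i, man, small, then}
V = 4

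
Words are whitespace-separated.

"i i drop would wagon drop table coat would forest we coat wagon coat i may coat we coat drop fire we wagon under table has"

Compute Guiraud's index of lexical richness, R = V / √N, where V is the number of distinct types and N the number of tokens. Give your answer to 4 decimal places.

N = 26, V = 12.
√N = 5.099020
R = 12 / 5.099020 = 2.3534

2.3534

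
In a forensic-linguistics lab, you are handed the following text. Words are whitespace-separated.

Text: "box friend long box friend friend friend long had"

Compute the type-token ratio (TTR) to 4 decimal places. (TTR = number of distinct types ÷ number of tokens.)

0.4444

N = 9 tokens, V = 4 types.
TTR = V / N = 4 / 9 = 0.4444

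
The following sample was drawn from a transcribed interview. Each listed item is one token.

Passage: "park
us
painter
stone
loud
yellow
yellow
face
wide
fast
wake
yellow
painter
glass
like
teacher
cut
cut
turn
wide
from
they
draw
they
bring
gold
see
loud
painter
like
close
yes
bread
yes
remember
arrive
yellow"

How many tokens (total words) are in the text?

37

Tokens: park, us, painter, stone, loud, yellow, yellow, face, wide, fast, wake, yellow, painter, glass, like, teacher, cut, cut, turn, wide, from, they, draw, they, bring, gold, see, loud, painter, like, close, yes, bread, yes, remember, arrive, yellow
N = 37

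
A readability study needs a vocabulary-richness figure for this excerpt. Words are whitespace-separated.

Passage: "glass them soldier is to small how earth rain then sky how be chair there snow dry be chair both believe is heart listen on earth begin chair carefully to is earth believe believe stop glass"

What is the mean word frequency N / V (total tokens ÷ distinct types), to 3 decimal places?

1.500

N = 36 tokens, V = 24 types.
Mean frequency = N / V = 36 / 24 = 1.500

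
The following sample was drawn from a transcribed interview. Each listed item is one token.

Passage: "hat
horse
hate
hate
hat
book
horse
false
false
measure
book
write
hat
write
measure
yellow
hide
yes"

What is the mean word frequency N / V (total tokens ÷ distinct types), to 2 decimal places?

N = 18 tokens, V = 10 types.
Mean frequency = N / V = 18 / 10 = 1.80

1.80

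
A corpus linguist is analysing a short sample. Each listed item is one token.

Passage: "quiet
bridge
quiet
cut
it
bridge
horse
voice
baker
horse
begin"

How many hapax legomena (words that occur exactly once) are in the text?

5

Frequencies: quiet:2, bridge:2, horse:2, cut:1, it:1, voice:1, baker:1, begin:1
Hapax (freq=1): baker, begin, cut, it, voice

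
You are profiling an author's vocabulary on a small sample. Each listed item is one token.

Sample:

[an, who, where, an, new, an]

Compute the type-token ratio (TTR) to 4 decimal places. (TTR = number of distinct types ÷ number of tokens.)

0.6667

N = 6 tokens, V = 4 types.
TTR = V / N = 4 / 6 = 0.6667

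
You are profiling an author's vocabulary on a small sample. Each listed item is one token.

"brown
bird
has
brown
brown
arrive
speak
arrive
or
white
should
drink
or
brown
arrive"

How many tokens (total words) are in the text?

15

Tokens: brown, bird, has, brown, brown, arrive, speak, arrive, or, white, should, drink, or, brown, arrive
N = 15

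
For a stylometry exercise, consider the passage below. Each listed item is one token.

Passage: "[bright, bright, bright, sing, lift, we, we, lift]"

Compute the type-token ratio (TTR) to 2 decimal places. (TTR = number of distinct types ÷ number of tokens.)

N = 8 tokens, V = 4 types.
TTR = V / N = 4 / 8 = 0.50

0.50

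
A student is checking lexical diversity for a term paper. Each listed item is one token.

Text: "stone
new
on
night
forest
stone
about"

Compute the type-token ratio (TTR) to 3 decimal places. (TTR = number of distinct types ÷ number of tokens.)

0.857

N = 7 tokens, V = 6 types.
TTR = V / N = 6 / 7 = 0.857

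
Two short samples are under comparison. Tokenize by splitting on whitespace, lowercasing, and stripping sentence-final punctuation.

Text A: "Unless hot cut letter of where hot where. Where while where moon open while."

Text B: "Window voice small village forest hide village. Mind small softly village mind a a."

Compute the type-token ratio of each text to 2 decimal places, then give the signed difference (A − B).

0.00

TTR(A) = 9/14 = 0.64
TTR(B) = 9/14 = 0.64
Difference = 0.64 − 0.64 = 0.00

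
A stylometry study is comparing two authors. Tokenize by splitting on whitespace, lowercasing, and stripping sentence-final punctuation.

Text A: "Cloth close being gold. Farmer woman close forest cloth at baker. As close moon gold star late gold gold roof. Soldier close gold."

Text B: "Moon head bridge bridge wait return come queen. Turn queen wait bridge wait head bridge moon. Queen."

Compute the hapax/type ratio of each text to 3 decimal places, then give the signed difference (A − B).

A: hapax=12, V=15, ratio=0.800
B: hapax=3, V=8, ratio=0.375
Difference = 0.800 − 0.375 = 0.425

0.425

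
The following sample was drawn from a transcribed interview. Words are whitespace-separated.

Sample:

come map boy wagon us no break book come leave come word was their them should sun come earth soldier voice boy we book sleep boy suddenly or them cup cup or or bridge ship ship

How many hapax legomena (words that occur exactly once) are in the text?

Frequencies: come:4, boy:3, or:3, book:2, them:2, cup:2, ship:2, map:1, wagon:1, us:1, no:1, break:1, leave:1, word:1, was:1, their:1, should:1, sun:1, earth:1, soldier:1, … (5 more, each freq 1)
Hapax (freq=1): break, bridge, earth, leave, map, no, should, sleep, soldier, suddenly, sun, their, us, voice, wagon, was, we, word

18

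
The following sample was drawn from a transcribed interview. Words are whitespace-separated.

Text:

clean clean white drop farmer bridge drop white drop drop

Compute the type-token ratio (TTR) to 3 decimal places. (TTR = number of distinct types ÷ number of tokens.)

0.500

N = 10 tokens, V = 5 types.
TTR = V / N = 5 / 10 = 0.500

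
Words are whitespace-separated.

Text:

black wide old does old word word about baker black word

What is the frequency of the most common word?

Frequencies: word:3, black:2, old:2, wide:1, does:1, about:1, baker:1
Most common: 'word' with frequency 3.

3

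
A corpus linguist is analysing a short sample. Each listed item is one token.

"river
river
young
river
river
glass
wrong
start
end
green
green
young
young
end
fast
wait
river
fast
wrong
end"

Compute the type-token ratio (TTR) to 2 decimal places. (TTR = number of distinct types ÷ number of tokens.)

0.45

N = 20 tokens, V = 9 types.
TTR = V / N = 9 / 20 = 0.45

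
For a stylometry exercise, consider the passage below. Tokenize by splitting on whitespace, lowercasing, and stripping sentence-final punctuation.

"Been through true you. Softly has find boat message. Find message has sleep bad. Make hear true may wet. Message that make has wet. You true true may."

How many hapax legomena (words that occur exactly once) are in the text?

Frequencies: true:4, has:3, message:3, you:2, find:2, make:2, may:2, wet:2, been:1, through:1, softly:1, boat:1, sleep:1, bad:1, hear:1, that:1
Hapax (freq=1): bad, been, boat, hear, sleep, softly, that, through

8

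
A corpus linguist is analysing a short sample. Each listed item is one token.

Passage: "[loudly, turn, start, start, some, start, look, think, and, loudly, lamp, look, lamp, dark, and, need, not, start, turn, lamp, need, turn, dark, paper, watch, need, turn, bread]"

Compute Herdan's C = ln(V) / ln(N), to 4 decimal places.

N = 28, V = 14.
ln(V) = 2.639057, ln(N) = 3.332205
C = 2.639057 / 3.332205 = 0.7920

0.7920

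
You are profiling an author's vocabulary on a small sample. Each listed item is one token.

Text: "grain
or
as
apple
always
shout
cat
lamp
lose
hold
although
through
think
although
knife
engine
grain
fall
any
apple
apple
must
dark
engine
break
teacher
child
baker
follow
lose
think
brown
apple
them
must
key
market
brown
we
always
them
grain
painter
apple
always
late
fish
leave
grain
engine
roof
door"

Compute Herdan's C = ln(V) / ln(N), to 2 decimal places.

0.90

N = 52, V = 35.
ln(V) = 3.555348, ln(N) = 3.951244
C = 3.555348 / 3.951244 = 0.90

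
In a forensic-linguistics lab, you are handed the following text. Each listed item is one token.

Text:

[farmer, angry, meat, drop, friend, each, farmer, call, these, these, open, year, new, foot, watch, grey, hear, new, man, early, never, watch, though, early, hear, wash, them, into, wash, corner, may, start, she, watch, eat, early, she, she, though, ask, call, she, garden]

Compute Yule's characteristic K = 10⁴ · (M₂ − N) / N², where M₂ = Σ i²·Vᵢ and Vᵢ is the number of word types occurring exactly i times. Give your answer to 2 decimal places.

Frequencies: she:4, watch:3, early:3, farmer:2, call:2, these:2, new:2, hear:2, though:2, wash:2, angry:1, meat:1, drop:1, friend:1, each:1, open:1, year:1, foot:1, grey:1, man:1, … (9 more, each freq 1)
N = 43. Frequency spectrum: V_1=19, V_2=7, V_3=2, V_4=1
M₂ = 1²·19 + 2²·7 + 3²·2 + 4²·1 = 81
K = 10000 × (81 − 43) / 43² = 205.52

205.52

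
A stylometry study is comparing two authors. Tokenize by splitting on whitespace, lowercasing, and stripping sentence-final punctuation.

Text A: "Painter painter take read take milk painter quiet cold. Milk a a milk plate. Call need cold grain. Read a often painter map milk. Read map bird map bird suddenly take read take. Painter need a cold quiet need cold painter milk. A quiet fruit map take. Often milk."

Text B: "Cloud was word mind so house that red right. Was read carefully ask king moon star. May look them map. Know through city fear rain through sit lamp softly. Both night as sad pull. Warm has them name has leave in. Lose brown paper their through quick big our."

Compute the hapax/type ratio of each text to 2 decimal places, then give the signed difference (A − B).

A: hapax=5, V=16, ratio=0.31
B: hapax=40, V=44, ratio=0.91
Difference = 0.31 − 0.91 = -0.60

-0.60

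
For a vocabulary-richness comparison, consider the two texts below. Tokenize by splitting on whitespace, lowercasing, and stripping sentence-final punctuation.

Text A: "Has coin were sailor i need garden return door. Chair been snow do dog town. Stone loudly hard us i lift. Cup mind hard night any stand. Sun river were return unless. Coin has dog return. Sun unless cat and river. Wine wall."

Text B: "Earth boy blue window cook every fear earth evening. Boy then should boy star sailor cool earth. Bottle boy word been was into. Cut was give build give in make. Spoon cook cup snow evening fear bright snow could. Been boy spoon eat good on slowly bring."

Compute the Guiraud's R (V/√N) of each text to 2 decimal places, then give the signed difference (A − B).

0.07

A: V=32, N=43, R=4.88
B: V=33, N=47, R=4.81
Difference = 4.88 − 4.81 = 0.07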